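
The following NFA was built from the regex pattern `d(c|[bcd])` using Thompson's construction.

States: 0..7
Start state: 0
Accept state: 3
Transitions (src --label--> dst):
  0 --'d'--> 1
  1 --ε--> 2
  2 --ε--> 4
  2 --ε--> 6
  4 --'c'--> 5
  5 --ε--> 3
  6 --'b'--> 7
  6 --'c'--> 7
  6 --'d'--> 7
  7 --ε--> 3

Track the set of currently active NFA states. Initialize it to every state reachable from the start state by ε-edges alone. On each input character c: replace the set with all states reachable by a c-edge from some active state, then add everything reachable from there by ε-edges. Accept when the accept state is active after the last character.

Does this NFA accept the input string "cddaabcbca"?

Answer: REJECT

Derivation:
start: ε-closure({0}) = {0}
'c' @ 1: {}  — state set empty
rest 'ddaabcbca' ignored (set empty)
end set {} — state 3 not in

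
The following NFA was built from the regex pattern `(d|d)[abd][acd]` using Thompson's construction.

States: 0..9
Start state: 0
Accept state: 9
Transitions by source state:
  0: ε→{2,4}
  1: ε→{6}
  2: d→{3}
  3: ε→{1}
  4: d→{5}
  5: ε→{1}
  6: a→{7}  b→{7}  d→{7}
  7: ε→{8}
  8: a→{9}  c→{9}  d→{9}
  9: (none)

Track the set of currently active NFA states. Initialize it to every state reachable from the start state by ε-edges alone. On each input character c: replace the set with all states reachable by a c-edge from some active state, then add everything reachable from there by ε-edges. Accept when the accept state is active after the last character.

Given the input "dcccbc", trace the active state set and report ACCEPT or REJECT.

Answer: REJECT

Trace:
initial (ε-close {0}): {0,2,4}
'd' @ 1: {1,3,5,6}
'c' @ 2: {}  — dead — no transitions
rest 'ccbc' ignored (set empty)
end set {} — state 9 not in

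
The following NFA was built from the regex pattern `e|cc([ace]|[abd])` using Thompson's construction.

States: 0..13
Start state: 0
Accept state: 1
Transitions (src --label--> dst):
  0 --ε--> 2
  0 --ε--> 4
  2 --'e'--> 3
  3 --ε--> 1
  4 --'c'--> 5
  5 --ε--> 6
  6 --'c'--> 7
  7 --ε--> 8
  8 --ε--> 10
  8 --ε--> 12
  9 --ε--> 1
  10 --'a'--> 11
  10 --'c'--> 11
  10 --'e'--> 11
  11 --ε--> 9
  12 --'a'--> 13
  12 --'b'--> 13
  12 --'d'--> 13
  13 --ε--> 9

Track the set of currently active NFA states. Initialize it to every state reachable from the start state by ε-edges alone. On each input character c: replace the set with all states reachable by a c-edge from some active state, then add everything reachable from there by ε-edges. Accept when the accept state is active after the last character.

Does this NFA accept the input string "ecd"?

Answer: REJECT

Derivation:
S₀ = ε-closure({0}) = {0,2,4}
'e' @ 1: {1,3}  ✓accept
'c' @ 2: {}  — no active states
rest 'd' ignored (set empty)
final: {}; accept 1 not in set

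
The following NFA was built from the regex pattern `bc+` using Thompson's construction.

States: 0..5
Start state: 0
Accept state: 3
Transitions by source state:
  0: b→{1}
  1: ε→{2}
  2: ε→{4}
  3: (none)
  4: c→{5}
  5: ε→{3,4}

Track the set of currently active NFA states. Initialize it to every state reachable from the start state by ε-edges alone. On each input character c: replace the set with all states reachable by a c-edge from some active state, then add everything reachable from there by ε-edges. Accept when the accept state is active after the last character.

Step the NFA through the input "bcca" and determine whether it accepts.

S₀ = ε-closure({0}) = {0}
'b' @ 1: {1,2,4}
'c' @ 2: {3,4,5}  ✓accept
'c' @ 3: {3,4,5}  ✓accept
'a' @ 4: {}  — dead — no transitions
after full input: {}  (accept=3 not in)

Answer: REJECT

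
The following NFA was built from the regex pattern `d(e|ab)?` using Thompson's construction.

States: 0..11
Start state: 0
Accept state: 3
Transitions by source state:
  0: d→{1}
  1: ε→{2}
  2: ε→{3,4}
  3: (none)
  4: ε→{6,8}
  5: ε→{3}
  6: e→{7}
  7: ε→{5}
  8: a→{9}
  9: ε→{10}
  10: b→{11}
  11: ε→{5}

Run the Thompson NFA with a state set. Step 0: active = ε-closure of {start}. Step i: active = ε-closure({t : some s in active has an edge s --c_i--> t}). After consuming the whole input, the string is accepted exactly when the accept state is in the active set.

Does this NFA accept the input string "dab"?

Answer: ACCEPT

Trace:
start: ε-closure({0}) = {0}
'd' @ 1: {1,2,3,4,6,8}  (accept∈set)
'a' @ 2: {9,10}
'b' @ 3: {3,5,11}  (accept∈set)
after full input: {3,5,11}  (accept=3 in)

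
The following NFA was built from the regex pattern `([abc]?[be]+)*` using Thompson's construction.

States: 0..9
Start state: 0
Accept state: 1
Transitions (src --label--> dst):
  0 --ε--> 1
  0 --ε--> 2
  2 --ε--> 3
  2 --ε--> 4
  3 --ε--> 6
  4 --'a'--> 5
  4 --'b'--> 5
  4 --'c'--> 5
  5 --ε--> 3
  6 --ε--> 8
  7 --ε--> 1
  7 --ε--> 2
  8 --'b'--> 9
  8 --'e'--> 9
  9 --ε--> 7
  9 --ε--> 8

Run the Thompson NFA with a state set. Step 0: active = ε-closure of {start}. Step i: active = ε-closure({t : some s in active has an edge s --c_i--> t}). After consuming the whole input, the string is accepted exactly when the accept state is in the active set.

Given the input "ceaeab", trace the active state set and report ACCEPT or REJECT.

S₀ = ε-closure({0}) = {0,1,2,3,4,6,8}
'c' @ 1: {3,5,6,8}
'e' @ 2: {1,2,3,4,6,7,8,9}  [accepting]
'a' @ 3: {3,5,6,8}
'e' @ 4: {1,2,3,4,6,7,8,9}  [accepting]
'a' @ 5: {3,5,6,8}
'b' @ 6: {1,2,3,4,6,7,8,9}  [accepting]
end set {1,2,3,4,6,7,8,9} — state 1 in

Answer: ACCEPT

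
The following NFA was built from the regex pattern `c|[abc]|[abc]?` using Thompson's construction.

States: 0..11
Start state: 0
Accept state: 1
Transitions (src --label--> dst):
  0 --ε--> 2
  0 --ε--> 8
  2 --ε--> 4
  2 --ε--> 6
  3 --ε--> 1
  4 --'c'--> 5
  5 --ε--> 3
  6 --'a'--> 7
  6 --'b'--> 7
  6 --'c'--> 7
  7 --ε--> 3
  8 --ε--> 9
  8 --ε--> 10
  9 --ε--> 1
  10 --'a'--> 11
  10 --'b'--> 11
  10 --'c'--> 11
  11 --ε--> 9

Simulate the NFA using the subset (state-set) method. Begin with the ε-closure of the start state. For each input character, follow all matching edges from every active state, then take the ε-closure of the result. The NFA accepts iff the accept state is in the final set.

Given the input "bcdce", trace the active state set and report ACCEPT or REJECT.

S₀ = ε-closure({0}) = {0,1,2,4,6,8,9,10}
'b' @ 1: {1,3,7,9,11}  [accepting]
'c' @ 2: {}  — dead — no transitions
rest 'dce' ignored (set empty)
end set {} — state 1 not in

Answer: REJECT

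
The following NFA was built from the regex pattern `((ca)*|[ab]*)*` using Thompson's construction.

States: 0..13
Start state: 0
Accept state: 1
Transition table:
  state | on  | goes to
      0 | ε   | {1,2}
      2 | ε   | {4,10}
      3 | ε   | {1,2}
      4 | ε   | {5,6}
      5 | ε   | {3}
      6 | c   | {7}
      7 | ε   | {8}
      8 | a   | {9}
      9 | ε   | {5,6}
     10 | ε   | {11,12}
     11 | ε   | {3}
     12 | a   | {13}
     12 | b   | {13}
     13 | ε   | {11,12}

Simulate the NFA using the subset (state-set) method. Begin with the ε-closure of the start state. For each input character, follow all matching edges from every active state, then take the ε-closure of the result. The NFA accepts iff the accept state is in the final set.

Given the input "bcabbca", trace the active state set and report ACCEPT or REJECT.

initial (ε-close {0}): {0,1,2,3,4,5,6,10,11,12}
'b' @ 1: {1,2,3,4,5,6,10,11,12,13}  [accepting]
'c' @ 2: {7,8}
'a' @ 3: {1,2,3,4,5,6,9,10,11,12}  [accepting]
'b' @ 4: {1,2,3,4,5,6,10,11,12,13}  [accepting]
'b' @ 5: {1,2,3,4,5,6,10,11,12,13}  [accepting]
'c' @ 6: {7,8}
'a' @ 7: {1,2,3,4,5,6,9,10,11,12}  [accepting]
end set {1,2,3,4,5,6,9,10,11,12} — state 1 in

Answer: ACCEPT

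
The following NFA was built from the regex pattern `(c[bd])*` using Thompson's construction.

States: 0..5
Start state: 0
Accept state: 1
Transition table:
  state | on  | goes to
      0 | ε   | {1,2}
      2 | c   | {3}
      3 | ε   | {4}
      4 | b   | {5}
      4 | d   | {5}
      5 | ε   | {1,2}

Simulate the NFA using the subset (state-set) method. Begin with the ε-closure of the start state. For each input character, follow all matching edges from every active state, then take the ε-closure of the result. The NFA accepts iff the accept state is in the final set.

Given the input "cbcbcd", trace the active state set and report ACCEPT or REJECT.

Answer: ACCEPT

Steps:
S₀ = ε-closure({0}) = {0,1,2}
'c' @ 1: {3,4}
'b' @ 2: {1,2,5}  ✓accept
'c' @ 3: {3,4}
'b' @ 4: {1,2,5}  ✓accept
'c' @ 5: {3,4}
'd' @ 6: {1,2,5}  ✓accept
final: {1,2,5}; accept 1 in set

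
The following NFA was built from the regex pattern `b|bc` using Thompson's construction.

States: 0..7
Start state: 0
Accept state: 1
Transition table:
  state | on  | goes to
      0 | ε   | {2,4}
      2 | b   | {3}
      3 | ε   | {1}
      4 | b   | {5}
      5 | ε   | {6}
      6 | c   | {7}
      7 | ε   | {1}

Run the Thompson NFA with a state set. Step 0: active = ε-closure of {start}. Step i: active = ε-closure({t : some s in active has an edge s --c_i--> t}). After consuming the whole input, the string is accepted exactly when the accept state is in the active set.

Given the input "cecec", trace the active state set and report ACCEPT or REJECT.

initial (ε-close {0}): {0,2,4}
'c' @ 1: {}  — state set empty
rest 'ecec' ignored (set empty)
after full input: {}  (accept=1 not in)

Answer: REJECT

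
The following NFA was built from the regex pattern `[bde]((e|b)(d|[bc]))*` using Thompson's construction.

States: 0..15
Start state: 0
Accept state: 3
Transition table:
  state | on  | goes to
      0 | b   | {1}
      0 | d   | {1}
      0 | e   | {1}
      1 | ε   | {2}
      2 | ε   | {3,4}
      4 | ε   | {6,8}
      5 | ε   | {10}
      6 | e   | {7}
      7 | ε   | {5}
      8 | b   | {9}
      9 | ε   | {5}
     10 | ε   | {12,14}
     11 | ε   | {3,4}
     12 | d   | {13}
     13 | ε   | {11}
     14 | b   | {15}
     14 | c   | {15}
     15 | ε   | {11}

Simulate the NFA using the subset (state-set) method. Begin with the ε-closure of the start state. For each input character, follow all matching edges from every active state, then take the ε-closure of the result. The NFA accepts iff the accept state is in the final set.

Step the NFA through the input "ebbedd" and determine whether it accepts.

initial (ε-close {0}): {0}
'e' @ 1: {1,2,3,4,6,8}  [accepting]
'b' @ 2: {5,9,10,12,14}
'b' @ 3: {3,4,6,8,11,15}  [accepting]
'e' @ 4: {5,7,10,12,14}
'd' @ 5: {3,4,6,8,11,13}  [accepting]
'd' @ 6: {}  — no active states
after full input: {}  (accept=3 not in)

Answer: REJECT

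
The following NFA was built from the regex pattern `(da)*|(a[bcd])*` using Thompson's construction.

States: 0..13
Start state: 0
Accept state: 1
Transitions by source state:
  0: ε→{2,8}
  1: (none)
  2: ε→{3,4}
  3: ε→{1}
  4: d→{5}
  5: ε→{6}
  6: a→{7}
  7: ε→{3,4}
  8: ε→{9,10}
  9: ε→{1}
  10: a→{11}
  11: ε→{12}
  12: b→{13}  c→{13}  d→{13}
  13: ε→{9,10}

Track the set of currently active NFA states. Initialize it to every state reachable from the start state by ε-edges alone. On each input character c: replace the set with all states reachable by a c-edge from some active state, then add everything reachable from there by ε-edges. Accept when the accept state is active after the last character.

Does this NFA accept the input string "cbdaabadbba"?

initial (ε-close {0}): {0,1,2,3,4,8,9,10}
'c' @ 1: {}  — no active states
rest 'bdaabadbba' ignored (set empty)
after full input: {}  (accept=1 not in)

Answer: REJECT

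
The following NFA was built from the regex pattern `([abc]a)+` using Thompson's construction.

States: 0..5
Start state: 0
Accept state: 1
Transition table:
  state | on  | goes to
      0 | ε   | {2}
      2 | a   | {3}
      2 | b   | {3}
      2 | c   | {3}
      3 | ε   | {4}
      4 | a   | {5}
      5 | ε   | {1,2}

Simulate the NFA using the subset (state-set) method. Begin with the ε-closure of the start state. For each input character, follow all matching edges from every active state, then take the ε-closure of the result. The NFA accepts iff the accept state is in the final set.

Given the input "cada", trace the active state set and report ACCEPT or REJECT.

initial (ε-close {0}): {0,2}
'c' @ 1: {3,4}
'a' @ 2: {1,2,5}  [accepting]
'd' @ 3: {}  — state set empty
rest 'a' ignored (set empty)
final: {}; accept 1 not in set

Answer: REJECT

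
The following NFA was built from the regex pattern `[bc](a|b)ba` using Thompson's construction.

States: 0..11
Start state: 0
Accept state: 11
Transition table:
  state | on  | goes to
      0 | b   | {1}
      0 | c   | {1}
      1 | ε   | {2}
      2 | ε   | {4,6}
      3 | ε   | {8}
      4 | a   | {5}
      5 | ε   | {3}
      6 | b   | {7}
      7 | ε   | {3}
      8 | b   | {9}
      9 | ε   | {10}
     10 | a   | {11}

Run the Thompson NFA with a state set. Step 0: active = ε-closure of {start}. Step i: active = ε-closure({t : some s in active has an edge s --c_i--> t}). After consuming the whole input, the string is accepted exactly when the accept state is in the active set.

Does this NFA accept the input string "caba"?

start: ε-closure({0}) = {0}
'c' @ 1: {1,2,4,6}
'a' @ 2: {3,5,8}
'b' @ 3: {9,10}
'a' @ 4: {11}  (accept∈set)
after full input: {11}  (accept=11 in)

Answer: ACCEPT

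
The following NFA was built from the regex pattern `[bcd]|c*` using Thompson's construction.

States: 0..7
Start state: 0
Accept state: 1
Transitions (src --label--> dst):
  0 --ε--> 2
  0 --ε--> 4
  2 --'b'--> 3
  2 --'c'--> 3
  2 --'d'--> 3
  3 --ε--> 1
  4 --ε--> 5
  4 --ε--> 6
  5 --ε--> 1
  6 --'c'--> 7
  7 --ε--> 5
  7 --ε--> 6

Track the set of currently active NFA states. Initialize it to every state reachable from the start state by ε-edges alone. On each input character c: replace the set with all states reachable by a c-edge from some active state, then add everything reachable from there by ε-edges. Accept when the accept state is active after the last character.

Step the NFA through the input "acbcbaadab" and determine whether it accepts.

Answer: REJECT

Steps:
start: ε-closure({0}) = {0,1,2,4,5,6}
'a' @ 1: {}  — no active states
rest 'cbcbaadab' ignored (set empty)
final: {}; accept 1 not in set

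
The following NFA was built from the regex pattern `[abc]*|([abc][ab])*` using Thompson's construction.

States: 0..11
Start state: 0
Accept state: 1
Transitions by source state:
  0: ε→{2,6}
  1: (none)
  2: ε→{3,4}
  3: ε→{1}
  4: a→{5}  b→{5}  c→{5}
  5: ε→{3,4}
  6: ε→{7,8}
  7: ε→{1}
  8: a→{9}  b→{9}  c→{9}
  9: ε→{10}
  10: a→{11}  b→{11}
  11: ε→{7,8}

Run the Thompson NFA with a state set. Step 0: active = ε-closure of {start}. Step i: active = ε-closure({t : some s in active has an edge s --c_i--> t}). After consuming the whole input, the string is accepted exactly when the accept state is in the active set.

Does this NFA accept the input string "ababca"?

Answer: ACCEPT

Trace:
start: ε-closure({0}) = {0,1,2,3,4,6,7,8}
'a' @ 1: {1,3,4,5,9,10}  (accept∈set)
'b' @ 2: {1,3,4,5,7,8,11}  (accept∈set)
'a' @ 3: {1,3,4,5,9,10}  (accept∈set)
'b' @ 4: {1,3,4,5,7,8,11}  (accept∈set)
'c' @ 5: {1,3,4,5,9,10}  (accept∈set)
'a' @ 6: {1,3,4,5,7,8,11}  (accept∈set)
final: {1,3,4,5,7,8,11}; accept 1 in set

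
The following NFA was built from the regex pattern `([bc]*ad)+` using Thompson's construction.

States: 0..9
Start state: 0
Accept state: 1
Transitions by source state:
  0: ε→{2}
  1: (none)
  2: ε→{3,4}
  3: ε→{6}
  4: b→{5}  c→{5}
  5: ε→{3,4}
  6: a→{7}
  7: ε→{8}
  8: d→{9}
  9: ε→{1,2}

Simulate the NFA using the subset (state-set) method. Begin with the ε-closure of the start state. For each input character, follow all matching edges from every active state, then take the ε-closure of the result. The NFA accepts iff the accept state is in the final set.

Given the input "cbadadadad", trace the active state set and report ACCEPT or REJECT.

Answer: ACCEPT

Trace:
start: ε-closure({0}) = {0,2,3,4,6}
'c' @ 1: {3,4,5,6}
'b' @ 2: {3,4,5,6}
'a' @ 3: {7,8}
'd' @ 4: {1,2,3,4,6,9}  ✓accept
'a' @ 5: {7,8}
'd' @ 6: {1,2,3,4,6,9}  ✓accept
'a' @ 7: {7,8}
'd' @ 8: {1,2,3,4,6,9}  ✓accept
'a' @ 9: {7,8}
'd' @ 10: {1,2,3,4,6,9}  ✓accept
after full input: {1,2,3,4,6,9}  (accept=1 in)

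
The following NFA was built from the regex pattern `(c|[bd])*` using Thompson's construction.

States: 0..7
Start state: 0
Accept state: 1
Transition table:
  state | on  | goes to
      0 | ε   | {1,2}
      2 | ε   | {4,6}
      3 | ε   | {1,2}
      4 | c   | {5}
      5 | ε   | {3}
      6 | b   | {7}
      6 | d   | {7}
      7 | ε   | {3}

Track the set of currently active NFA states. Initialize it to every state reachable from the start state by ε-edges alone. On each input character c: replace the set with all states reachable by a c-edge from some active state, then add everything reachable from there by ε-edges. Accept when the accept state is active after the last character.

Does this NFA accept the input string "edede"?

Answer: REJECT

Trace:
S₀ = ε-closure({0}) = {0,1,2,4,6}
'e' @ 1: {}  — dead — no transitions
rest 'dede' ignored (set empty)
final: {}; accept 1 not in set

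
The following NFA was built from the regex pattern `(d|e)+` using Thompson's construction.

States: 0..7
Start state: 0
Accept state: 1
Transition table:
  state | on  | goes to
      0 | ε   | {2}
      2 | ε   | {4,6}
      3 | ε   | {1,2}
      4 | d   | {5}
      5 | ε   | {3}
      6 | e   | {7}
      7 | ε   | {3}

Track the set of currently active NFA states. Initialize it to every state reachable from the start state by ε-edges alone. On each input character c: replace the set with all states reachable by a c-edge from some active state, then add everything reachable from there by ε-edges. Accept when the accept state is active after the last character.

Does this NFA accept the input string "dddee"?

Answer: ACCEPT

Trace:
S₀ = ε-closure({0}) = {0,2,4,6}
'd' @ 1: {1,2,3,4,5,6}  (accept∈set)
'd' @ 2: {1,2,3,4,5,6}  (accept∈set)
'd' @ 3: {1,2,3,4,5,6}  (accept∈set)
'e' @ 4: {1,2,3,4,6,7}  (accept∈set)
'e' @ 5: {1,2,3,4,6,7}  (accept∈set)
final: {1,2,3,4,6,7}; accept 1 in set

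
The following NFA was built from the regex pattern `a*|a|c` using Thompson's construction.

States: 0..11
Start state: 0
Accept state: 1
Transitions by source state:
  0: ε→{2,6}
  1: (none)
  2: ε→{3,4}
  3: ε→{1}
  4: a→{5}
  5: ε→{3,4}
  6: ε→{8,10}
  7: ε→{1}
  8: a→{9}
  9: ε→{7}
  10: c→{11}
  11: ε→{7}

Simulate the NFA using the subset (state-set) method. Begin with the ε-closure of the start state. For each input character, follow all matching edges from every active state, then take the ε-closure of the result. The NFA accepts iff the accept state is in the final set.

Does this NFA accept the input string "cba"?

initial (ε-close {0}): {0,1,2,3,4,6,8,10}
'c' @ 1: {1,7,11}  [accepting]
'b' @ 2: {}  — no active states
rest 'a' ignored (set empty)
final: {}; accept 1 not in set

Answer: REJECT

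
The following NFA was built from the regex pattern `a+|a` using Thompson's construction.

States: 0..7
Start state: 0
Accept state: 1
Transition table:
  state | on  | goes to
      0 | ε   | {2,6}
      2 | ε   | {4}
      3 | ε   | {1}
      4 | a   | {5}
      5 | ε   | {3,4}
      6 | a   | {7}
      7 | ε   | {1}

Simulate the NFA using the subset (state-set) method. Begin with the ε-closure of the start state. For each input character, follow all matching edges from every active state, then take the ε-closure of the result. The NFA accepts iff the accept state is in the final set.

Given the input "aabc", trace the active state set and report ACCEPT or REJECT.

S₀ = ε-closure({0}) = {0,2,4,6}
'a' @ 1: {1,3,4,5,7}  ✓accept
'a' @ 2: {1,3,4,5}  ✓accept
'b' @ 3: {}  — dead — no transitions
rest 'c' ignored (set empty)
final: {}; accept 1 not in set

Answer: REJECT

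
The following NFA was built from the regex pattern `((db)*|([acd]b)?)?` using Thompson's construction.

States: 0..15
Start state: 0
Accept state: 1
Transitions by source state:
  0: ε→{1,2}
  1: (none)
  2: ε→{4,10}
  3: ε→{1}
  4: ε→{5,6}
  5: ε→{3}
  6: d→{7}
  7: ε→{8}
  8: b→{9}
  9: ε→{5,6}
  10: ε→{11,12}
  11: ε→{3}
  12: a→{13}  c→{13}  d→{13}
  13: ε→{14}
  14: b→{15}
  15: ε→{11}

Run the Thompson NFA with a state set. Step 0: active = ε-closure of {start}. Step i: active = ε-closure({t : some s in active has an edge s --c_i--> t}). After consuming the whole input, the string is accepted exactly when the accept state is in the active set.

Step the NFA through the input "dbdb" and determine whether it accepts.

Answer: ACCEPT

Derivation:
initial (ε-close {0}): {0,1,2,3,4,5,6,10,11,12}
'd' @ 1: {7,8,13,14}
'b' @ 2: {1,3,5,6,9,11,15}  [accepting]
'd' @ 3: {7,8}
'b' @ 4: {1,3,5,6,9}  [accepting]
end set {1,3,5,6,9} — state 1 in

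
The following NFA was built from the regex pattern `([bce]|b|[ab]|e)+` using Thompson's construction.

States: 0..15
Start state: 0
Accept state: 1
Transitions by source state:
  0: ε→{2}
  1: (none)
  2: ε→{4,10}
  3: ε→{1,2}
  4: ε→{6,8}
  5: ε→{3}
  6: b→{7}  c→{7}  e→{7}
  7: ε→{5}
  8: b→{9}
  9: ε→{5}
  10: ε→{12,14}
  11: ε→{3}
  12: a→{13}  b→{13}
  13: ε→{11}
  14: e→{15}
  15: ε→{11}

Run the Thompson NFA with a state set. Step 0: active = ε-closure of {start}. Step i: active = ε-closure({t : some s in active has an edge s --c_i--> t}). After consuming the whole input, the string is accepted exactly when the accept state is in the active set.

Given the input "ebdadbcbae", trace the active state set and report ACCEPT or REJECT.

initial (ε-close {0}): {0,2,4,6,8,10,12,14}
'e' @ 1: {1,2,3,4,5,6,7,8,10,11,12,14,15}  [accepting]
'b' @ 2: {1,2,3,4,5,6,7,8,9,10,11,12,13,14}  [accepting]
'd' @ 3: {}  — state set empty
rest 'adbcbae' ignored (set empty)
final: {}; accept 1 not in set

Answer: REJECT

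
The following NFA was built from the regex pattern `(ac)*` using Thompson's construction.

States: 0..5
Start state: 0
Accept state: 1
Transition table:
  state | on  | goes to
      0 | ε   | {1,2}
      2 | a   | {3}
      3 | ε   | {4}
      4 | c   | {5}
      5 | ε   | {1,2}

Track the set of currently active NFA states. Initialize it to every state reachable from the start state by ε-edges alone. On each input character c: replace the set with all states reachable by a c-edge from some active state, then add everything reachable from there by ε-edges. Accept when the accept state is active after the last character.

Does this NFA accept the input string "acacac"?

Answer: ACCEPT

Derivation:
initial (ε-close {0}): {0,1,2}
'a' @ 1: {3,4}
'c' @ 2: {1,2,5}  (accept∈set)
'a' @ 3: {3,4}
'c' @ 4: {1,2,5}  (accept∈set)
'a' @ 5: {3,4}
'c' @ 6: {1,2,5}  (accept∈set)
after full input: {1,2,5}  (accept=1 in)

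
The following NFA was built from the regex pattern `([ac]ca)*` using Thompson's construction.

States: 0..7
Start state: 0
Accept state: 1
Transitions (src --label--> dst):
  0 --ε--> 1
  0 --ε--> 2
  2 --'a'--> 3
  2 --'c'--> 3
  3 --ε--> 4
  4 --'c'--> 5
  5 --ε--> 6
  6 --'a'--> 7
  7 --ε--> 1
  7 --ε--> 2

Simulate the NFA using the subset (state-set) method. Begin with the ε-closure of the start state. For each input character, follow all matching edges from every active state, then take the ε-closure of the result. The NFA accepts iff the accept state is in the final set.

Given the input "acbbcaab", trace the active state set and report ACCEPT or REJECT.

Answer: REJECT

Steps:
S₀ = ε-closure({0}) = {0,1,2}
'a' @ 1: {3,4}
'c' @ 2: {5,6}
'b' @ 3: {}  — state set empty
rest 'bcaab' ignored (set empty)
final: {}; accept 1 not in set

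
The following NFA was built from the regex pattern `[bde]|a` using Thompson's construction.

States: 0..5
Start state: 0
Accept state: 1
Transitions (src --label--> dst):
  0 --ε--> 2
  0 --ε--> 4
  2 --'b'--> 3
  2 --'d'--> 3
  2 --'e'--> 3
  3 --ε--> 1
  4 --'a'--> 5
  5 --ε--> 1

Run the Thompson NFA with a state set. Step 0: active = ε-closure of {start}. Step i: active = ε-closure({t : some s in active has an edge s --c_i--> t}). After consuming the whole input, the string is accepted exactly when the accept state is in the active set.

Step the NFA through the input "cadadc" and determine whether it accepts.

S₀ = ε-closure({0}) = {0,2,4}
'c' @ 1: {}  — dead — no transitions
rest 'adadc' ignored (set empty)
after full input: {}  (accept=1 not in)

Answer: REJECT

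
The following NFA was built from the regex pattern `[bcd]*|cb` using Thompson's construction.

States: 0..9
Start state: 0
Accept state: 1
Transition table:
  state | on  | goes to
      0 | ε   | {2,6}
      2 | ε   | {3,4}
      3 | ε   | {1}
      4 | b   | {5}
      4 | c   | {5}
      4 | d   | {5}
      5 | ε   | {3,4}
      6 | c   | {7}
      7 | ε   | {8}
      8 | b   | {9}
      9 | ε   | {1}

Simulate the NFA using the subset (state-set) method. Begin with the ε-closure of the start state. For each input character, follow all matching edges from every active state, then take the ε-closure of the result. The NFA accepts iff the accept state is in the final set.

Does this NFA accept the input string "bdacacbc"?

start: ε-closure({0}) = {0,1,2,3,4,6}
'b' @ 1: {1,3,4,5}  (accept∈set)
'd' @ 2: {1,3,4,5}  (accept∈set)
'a' @ 3: {}  — dead — no transitions
rest 'cacbc' ignored (set empty)
end set {} — state 1 not in

Answer: REJECT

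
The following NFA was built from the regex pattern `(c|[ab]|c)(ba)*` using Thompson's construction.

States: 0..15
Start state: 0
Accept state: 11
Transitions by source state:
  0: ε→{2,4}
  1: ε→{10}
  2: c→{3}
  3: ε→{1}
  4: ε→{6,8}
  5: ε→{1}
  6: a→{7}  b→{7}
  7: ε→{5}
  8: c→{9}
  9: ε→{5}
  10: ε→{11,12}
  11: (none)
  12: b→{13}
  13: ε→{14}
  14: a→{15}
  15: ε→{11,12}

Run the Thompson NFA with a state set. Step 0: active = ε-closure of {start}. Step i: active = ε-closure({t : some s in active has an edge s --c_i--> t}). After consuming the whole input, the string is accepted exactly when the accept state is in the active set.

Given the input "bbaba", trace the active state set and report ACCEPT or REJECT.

Answer: ACCEPT

Derivation:
start: ε-closure({0}) = {0,2,4,6,8}
'b' @ 1: {1,5,7,10,11,12}  ✓accept
'b' @ 2: {13,14}
'a' @ 3: {11,12,15}  ✓accept
'b' @ 4: {13,14}
'a' @ 5: {11,12,15}  ✓accept
final: {11,12,15}; accept 11 in set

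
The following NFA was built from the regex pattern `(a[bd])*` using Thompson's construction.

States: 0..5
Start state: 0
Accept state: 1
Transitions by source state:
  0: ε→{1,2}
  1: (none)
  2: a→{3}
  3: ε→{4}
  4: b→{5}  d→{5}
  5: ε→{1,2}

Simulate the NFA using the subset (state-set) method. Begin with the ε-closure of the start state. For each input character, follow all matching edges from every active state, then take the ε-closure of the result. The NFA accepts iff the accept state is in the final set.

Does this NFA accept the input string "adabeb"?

S₀ = ε-closure({0}) = {0,1,2}
'a' @ 1: {3,4}
'd' @ 2: {1,2,5}  ✓accept
'a' @ 3: {3,4}
'b' @ 4: {1,2,5}  ✓accept
'e' @ 5: {}  — state set empty
rest 'b' ignored (set empty)
final: {}; accept 1 not in set

Answer: REJECT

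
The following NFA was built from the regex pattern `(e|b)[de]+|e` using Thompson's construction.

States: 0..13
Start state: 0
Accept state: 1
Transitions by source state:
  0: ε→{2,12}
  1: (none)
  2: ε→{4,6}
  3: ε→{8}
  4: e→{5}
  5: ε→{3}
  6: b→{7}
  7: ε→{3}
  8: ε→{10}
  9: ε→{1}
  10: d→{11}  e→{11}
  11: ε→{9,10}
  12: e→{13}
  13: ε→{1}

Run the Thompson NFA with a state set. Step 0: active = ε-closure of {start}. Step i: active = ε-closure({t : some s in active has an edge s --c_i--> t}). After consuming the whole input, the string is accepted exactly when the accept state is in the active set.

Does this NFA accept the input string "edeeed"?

Answer: ACCEPT

Trace:
S₀ = ε-closure({0}) = {0,2,4,6,12}
'e' @ 1: {1,3,5,8,10,13}  [accepting]
'd' @ 2: {1,9,10,11}  [accepting]
'e' @ 3: {1,9,10,11}  [accepting]
'e' @ 4: {1,9,10,11}  [accepting]
'e' @ 5: {1,9,10,11}  [accepting]
'd' @ 6: {1,9,10,11}  [accepting]
after full input: {1,9,10,11}  (accept=1 in)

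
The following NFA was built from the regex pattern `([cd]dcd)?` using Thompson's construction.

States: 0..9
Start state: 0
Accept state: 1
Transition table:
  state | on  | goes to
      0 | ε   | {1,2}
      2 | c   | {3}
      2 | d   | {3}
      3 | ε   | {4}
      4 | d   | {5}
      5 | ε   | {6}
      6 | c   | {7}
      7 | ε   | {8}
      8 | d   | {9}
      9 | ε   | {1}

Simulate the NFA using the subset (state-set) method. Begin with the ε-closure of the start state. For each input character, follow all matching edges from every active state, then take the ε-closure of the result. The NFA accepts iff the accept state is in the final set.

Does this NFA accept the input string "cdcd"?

Answer: ACCEPT

Steps:
S₀ = ε-closure({0}) = {0,1,2}
'c' @ 1: {3,4}
'd' @ 2: {5,6}
'c' @ 3: {7,8}
'd' @ 4: {1,9}  (accept∈set)
after full input: {1,9}  (accept=1 in)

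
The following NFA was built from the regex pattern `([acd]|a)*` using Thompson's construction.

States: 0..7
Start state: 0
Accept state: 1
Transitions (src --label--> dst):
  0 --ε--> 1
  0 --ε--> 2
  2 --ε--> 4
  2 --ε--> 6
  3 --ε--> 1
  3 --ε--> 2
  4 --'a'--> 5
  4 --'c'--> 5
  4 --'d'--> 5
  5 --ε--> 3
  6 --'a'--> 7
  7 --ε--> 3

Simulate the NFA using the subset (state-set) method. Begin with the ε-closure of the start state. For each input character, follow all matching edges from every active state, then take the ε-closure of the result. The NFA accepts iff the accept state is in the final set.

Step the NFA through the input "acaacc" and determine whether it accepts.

Answer: ACCEPT

Derivation:
initial (ε-close {0}): {0,1,2,4,6}
'a' @ 1: {1,2,3,4,5,6,7}  [accepting]
'c' @ 2: {1,2,3,4,5,6}  [accepting]
'a' @ 3: {1,2,3,4,5,6,7}  [accepting]
'a' @ 4: {1,2,3,4,5,6,7}  [accepting]
'c' @ 5: {1,2,3,4,5,6}  [accepting]
'c' @ 6: {1,2,3,4,5,6}  [accepting]
after full input: {1,2,3,4,5,6}  (accept=1 in)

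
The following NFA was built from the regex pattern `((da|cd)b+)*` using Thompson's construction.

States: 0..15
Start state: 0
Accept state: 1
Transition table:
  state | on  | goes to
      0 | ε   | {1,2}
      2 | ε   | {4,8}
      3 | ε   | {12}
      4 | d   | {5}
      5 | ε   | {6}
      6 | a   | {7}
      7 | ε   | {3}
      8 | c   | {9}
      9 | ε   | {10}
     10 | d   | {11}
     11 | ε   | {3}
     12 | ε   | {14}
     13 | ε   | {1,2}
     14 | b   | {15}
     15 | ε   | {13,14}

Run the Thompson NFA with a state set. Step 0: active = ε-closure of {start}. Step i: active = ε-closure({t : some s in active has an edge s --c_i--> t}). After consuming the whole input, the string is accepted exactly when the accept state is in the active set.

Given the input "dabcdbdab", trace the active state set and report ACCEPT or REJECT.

Answer: ACCEPT

Derivation:
S₀ = ε-closure({0}) = {0,1,2,4,8}
'd' @ 1: {5,6}
'a' @ 2: {3,7,12,14}
'b' @ 3: {1,2,4,8,13,14,15}  ✓accept
'c' @ 4: {9,10}
'd' @ 5: {3,11,12,14}
'b' @ 6: {1,2,4,8,13,14,15}  ✓accept
'd' @ 7: {5,6}
'a' @ 8: {3,7,12,14}
'b' @ 9: {1,2,4,8,13,14,15}  ✓accept
end set {1,2,4,8,13,14,15} — state 1 in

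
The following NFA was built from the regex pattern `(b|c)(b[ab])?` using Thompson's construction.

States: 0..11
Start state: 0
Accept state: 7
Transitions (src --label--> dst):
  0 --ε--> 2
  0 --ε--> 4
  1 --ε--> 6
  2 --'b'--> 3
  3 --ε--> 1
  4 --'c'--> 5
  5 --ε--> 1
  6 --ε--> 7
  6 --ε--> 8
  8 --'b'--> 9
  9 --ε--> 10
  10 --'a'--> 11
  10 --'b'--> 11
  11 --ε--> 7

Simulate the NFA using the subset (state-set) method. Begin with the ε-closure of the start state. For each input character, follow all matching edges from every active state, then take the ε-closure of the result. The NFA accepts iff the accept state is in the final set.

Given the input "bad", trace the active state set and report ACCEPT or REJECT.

initial (ε-close {0}): {0,2,4}
'b' @ 1: {1,3,6,7,8}  (accept∈set)
'a' @ 2: {}  — no active states
rest 'd' ignored (set empty)
end set {} — state 7 not in

Answer: REJECT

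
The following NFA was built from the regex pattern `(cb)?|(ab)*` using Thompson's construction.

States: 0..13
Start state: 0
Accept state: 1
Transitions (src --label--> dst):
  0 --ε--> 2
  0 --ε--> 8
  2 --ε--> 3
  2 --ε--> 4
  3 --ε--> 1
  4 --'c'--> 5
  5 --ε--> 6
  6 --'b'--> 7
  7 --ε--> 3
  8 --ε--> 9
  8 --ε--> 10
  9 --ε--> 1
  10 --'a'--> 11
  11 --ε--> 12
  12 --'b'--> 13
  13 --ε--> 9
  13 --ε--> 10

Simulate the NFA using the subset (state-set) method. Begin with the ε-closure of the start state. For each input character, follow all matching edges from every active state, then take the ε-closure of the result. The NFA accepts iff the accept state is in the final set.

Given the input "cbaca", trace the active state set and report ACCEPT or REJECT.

initial (ε-close {0}): {0,1,2,3,4,8,9,10}
'c' @ 1: {5,6}
'b' @ 2: {1,3,7}  ✓accept
'a' @ 3: {}  — no active states
rest 'ca' ignored (set empty)
final: {}; accept 1 not in set

Answer: REJECT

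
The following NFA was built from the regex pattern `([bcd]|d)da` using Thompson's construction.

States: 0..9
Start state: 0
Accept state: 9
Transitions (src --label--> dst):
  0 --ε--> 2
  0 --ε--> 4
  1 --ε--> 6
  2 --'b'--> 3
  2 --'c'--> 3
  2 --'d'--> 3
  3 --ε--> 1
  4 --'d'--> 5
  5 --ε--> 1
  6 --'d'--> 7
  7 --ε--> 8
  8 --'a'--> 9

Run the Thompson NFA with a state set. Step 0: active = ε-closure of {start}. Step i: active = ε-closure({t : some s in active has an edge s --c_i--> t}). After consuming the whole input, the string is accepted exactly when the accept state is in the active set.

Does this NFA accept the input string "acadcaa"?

Answer: REJECT

Derivation:
S₀ = ε-closure({0}) = {0,2,4}
'a' @ 1: {}  — state set empty
rest 'cadcaa' ignored (set empty)
end set {} — state 9 not in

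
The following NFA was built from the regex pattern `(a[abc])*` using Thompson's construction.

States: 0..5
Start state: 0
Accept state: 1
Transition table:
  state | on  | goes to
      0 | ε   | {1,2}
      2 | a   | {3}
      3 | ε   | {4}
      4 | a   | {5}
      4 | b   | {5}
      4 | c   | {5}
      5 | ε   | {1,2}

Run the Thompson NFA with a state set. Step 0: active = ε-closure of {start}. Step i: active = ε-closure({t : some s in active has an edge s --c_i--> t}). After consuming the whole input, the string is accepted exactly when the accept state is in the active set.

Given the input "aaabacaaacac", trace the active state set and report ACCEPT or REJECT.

Answer: ACCEPT

Trace:
start: ε-closure({0}) = {0,1,2}
'a' @ 1: {3,4}
'a' @ 2: {1,2,5}  ✓accept
'a' @ 3: {3,4}
'b' @ 4: {1,2,5}  ✓accept
'a' @ 5: {3,4}
'c' @ 6: {1,2,5}  ✓accept
'a' @ 7: {3,4}
'a' @ 8: {1,2,5}  ✓accept
'a' @ 9: {3,4}
'c' @ 10: {1,2,5}  ✓accept
'a' @ 11: {3,4}
'c' @ 12: {1,2,5}  ✓accept
final: {1,2,5}; accept 1 in set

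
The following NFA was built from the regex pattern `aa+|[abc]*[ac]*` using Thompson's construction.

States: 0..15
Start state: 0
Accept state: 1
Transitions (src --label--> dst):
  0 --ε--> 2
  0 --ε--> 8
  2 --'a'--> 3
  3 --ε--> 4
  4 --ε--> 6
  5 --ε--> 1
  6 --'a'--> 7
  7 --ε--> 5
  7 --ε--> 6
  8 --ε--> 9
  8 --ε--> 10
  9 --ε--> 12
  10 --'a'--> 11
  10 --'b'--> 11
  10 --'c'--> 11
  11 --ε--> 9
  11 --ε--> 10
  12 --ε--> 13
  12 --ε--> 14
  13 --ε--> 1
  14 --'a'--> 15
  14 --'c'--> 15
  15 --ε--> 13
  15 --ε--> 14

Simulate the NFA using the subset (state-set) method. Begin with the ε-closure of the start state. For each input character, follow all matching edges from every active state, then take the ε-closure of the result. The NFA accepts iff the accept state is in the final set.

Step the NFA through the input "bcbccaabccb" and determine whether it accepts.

Answer: ACCEPT

Steps:
start: ε-closure({0}) = {0,1,2,8,9,10,12,13,14}
'b' @ 1: {1,9,10,11,12,13,14}  (accept∈set)
'c' @ 2: {1,9,10,11,12,13,14,15}  (accept∈set)
'b' @ 3: {1,9,10,11,12,13,14}  (accept∈set)
'c' @ 4: {1,9,10,11,12,13,14,15}  (accept∈set)
'c' @ 5: {1,9,10,11,12,13,14,15}  (accept∈set)
'a' @ 6: {1,9,10,11,12,13,14,15}  (accept∈set)
'a' @ 7: {1,9,10,11,12,13,14,15}  (accept∈set)
'b' @ 8: {1,9,10,11,12,13,14}  (accept∈set)
'c' @ 9: {1,9,10,11,12,13,14,15}  (accept∈set)
'c' @ 10: {1,9,10,11,12,13,14,15}  (accept∈set)
'b' @ 11: {1,9,10,11,12,13,14}  (accept∈set)
end set {1,9,10,11,12,13,14} — state 1 in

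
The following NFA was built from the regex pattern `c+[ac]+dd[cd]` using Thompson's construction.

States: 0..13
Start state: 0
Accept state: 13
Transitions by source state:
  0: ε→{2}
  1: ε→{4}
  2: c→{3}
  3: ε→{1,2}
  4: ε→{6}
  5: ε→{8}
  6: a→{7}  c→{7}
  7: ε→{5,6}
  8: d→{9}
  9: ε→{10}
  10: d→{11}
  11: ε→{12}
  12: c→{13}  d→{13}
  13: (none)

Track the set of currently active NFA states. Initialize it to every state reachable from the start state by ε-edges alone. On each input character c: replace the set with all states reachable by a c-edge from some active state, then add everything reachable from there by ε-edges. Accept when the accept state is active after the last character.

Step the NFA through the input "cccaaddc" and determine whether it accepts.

Answer: ACCEPT

Steps:
initial (ε-close {0}): {0,2}
'c' @ 1: {1,2,3,4,6}
'c' @ 2: {1,2,3,4,5,6,7,8}
'c' @ 3: {1,2,3,4,5,6,7,8}
'a' @ 4: {5,6,7,8}
'a' @ 5: {5,6,7,8}
'd' @ 6: {9,10}
'd' @ 7: {11,12}
'c' @ 8: {13}  (accept∈set)
after full input: {13}  (accept=13 in)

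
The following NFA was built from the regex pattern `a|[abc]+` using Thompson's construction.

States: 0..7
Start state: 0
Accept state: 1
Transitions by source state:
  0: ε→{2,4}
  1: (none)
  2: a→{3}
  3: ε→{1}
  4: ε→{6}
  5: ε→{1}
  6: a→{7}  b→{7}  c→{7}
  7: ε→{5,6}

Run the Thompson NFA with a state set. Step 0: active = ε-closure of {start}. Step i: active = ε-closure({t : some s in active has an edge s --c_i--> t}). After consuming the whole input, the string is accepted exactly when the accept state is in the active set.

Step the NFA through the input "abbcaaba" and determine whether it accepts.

initial (ε-close {0}): {0,2,4,6}
'a' @ 1: {1,3,5,6,7}  [accepting]
'b' @ 2: {1,5,6,7}  [accepting]
'b' @ 3: {1,5,6,7}  [accepting]
'c' @ 4: {1,5,6,7}  [accepting]
'a' @ 5: {1,5,6,7}  [accepting]
'a' @ 6: {1,5,6,7}  [accepting]
'b' @ 7: {1,5,6,7}  [accepting]
'a' @ 8: {1,5,6,7}  [accepting]
final: {1,5,6,7}; accept 1 in set

Answer: ACCEPT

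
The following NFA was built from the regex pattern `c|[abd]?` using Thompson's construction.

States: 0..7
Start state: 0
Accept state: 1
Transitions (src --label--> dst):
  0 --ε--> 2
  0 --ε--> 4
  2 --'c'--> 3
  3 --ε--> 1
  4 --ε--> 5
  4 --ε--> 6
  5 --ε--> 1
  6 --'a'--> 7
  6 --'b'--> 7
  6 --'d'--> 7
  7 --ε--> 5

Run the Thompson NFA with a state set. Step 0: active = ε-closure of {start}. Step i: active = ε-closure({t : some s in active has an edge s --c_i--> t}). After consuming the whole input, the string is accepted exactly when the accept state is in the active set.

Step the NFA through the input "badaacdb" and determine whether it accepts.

S₀ = ε-closure({0}) = {0,1,2,4,5,6}
'b' @ 1: {1,5,7}  ✓accept
'a' @ 2: {}  — dead — no transitions
rest 'daacdb' ignored (set empty)
final: {}; accept 1 not in set

Answer: REJECT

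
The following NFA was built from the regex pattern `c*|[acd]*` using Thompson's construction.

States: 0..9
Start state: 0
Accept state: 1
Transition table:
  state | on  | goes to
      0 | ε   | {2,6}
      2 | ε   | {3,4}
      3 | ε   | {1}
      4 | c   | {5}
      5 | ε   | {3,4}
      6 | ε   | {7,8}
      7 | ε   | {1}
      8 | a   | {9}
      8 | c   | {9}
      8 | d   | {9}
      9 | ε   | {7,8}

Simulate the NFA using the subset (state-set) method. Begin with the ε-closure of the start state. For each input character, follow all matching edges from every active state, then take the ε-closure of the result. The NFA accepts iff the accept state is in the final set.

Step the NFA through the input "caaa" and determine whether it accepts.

Answer: ACCEPT

Trace:
start: ε-closure({0}) = {0,1,2,3,4,6,7,8}
'c' @ 1: {1,3,4,5,7,8,9}  (accept∈set)
'a' @ 2: {1,7,8,9}  (accept∈set)
'a' @ 3: {1,7,8,9}  (accept∈set)
'a' @ 4: {1,7,8,9}  (accept∈set)
after full input: {1,7,8,9}  (accept=1 in)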